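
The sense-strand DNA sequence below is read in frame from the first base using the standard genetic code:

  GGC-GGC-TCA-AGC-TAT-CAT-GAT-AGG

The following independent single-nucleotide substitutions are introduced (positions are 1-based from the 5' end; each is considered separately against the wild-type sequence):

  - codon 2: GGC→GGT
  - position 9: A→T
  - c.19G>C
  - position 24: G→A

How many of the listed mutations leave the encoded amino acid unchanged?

3

Codon 2: GGC (Gly) → GGT (Gly) — synonymous.
Codon 3: TCA (Ser) → TCT (Ser) — synonymous.
Codon 7: GAT (Asp) → CAT (His) — missense.
Codon 8: AGG (Arg) → AGA (Arg) — synonymous.
Synonymous: 3 of 4.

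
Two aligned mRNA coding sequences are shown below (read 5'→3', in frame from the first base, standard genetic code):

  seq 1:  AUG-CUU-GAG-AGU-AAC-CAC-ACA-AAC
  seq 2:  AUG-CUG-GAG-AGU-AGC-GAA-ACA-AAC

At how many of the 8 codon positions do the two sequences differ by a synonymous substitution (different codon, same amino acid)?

1

Codon 1: AUG Met / AUG Met — identical.
Codon 2: CUU Leu / CUG Leu — synonymous.
Codon 3: GAG Glu / GAG Glu — identical.
Codon 4: AGU Ser / AGU Ser — identical.
Codon 5: AAC Asn / AGC Ser — nonsynonymous.
Codon 6: CAC His / GAA Glu — nonsynonymous.
Codon 7: ACA Thr / ACA Thr — identical.
Codon 8: AAC Asn / AAC Asn — identical.
Synonymous differences: 1.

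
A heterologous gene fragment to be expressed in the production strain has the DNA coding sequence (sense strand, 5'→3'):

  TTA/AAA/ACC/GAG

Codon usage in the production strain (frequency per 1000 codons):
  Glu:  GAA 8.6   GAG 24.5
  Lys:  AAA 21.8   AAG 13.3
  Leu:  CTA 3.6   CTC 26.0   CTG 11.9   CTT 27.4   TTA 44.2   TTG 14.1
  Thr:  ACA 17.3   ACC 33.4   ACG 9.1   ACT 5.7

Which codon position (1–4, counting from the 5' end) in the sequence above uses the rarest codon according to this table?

2

Codon 1 TTA (Leu): 44.2 per 1000.
Codon 2 AAA (Lys): 21.8 per 1000.
Codon 3 ACC (Thr): 33.4 per 1000.
Codon 4 GAG (Glu): 24.5 per 1000.
Lowest frequency is 21.8 at codon 2.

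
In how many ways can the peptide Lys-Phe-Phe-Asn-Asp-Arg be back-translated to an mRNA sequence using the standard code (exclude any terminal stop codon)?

Lys: 2 codons.
Phe: 2 codons.
Phe: 2 codons.
Asn: 2 codons.
Asp: 2 codons.
Arg: 6 codons.
2 × 2 × 2 × 2 × 2 × 6 = 192.

192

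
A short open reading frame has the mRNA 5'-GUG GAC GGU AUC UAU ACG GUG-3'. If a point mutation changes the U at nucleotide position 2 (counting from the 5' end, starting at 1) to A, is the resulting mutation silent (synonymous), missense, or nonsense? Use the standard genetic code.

Position 2 falls in codon 1: GUG → Val.
After the substitution the codon is GAG → Glu.
Val ≠ Glu, so this is a missense mutation.

missense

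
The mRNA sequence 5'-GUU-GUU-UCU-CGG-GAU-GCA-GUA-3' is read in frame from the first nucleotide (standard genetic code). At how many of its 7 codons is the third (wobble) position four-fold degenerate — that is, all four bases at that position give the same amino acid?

Codon 1 GUU (Val): third position 4-fold.
Codon 2 GUU (Val): third position 4-fold.
Codon 3 UCU (Ser): third position 4-fold.
Codon 4 CGG (Arg): third position 4-fold.
Codon 5 GAU (Asp): third position 2-fold.
Codon 6 GCA (Ala): third position 4-fold.
Codon 7 GUA (Val): third position 4-fold.
Four-fold degenerate third positions: 6.

6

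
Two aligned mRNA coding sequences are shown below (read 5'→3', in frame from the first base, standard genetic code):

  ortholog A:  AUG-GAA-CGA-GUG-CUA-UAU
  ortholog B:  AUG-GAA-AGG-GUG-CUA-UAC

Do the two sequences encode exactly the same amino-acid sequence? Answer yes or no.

yes

Codon 1: AUG Met / AUG Met — identical.
Codon 2: GAA Glu / GAA Glu — identical.
Codon 3: CGA Arg / AGG Arg — synonymous.
Codon 4: GUG Val / GUG Val — identical.
Codon 5: CUA Leu / CUA Leu — identical.
Codon 6: UAU Tyr / UAC Tyr — synonymous.
Nonsynonymous differences: 0 → same protein.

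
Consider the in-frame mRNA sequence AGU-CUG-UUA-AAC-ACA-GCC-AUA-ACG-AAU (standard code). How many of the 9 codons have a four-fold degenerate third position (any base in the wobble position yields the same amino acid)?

Codon 1 AGU (Ser): third position 2-fold.
Codon 2 CUG (Leu): third position 4-fold.
Codon 3 UUA (Leu): third position 2-fold.
Codon 4 AAC (Asn): third position 2-fold.
Codon 5 ACA (Thr): third position 4-fold.
Codon 6 GCC (Ala): third position 4-fold.
Codon 7 AUA (Ile): third position 3-fold.
Codon 8 ACG (Thr): third position 4-fold.
Codon 9 AAU (Asn): third position 2-fold.
Four-fold degenerate third positions: 4.

4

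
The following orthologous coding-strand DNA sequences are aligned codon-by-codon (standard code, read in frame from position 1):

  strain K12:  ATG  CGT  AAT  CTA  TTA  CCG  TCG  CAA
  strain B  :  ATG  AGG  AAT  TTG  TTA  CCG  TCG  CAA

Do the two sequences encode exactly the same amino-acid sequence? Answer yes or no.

yes

Codon 1: ATG Met / ATG Met — identical.
Codon 2: CGT Arg / AGG Arg — synonymous.
Codon 3: AAT Asn / AAT Asn — identical.
Codon 4: CTA Leu / TTG Leu — synonymous.
Codon 5: TTA Leu / TTA Leu — identical.
Codon 6: CCG Pro / CCG Pro — identical.
Codon 7: TCG Ser / TCG Ser — identical.
Codon 8: CAA Gln / CAA Gln — identical.
Nonsynonymous differences: 0 → same protein.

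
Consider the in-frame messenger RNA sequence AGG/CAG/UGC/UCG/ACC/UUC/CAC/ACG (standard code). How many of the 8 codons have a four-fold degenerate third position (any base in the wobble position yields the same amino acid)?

3

Codon 1 AGG (Arg): third position 2-fold.
Codon 2 CAG (Gln): third position 2-fold.
Codon 3 UGC (Cys): third position 2-fold.
Codon 4 UCG (Ser): third position 4-fold.
Codon 5 ACC (Thr): third position 4-fold.
Codon 6 UUC (Phe): third position 2-fold.
Codon 7 CAC (His): third position 2-fold.
Codon 8 ACG (Thr): third position 4-fold.
Four-fold degenerate third positions: 3.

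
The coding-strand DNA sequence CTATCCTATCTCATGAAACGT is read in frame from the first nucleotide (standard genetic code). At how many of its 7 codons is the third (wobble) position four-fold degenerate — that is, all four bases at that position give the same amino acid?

Codon 1 CTA (Leu): third position 4-fold.
Codon 2 TCC (Ser): third position 4-fold.
Codon 3 TAT (Tyr): third position 2-fold.
Codon 4 CTC (Leu): third position 4-fold.
Codon 5 ATG (Met): third position 1-fold.
Codon 6 AAA (Lys): third position 2-fold.
Codon 7 CGT (Arg): third position 4-fold.
Four-fold degenerate third positions: 4.

4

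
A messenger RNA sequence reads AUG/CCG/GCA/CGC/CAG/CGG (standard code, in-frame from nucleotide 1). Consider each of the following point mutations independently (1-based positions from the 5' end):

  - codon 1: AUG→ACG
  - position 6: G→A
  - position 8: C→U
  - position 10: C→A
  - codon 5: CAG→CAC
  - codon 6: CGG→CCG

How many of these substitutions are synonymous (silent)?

Codon 1: AUG (Met) → ACG (Thr) — missense.
Codon 2: CCG (Pro) → CCA (Pro) — synonymous.
Codon 3: GCA (Ala) → GUA (Val) — missense.
Codon 4: CGC (Arg) → AGC (Ser) — missense.
Codon 5: CAG (Gln) → CAC (His) — missense.
Codon 6: CGG (Arg) → CCG (Pro) — missense.
Synonymous: 1 of 6.

1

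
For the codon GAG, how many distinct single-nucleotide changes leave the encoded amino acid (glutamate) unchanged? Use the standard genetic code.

1

Position 1: none → 0 synonymous.
Position 2: none → 0 synonymous.
Position 3: GAA → 1 synonymous.
Total: 0 + 0 + 1 = 1.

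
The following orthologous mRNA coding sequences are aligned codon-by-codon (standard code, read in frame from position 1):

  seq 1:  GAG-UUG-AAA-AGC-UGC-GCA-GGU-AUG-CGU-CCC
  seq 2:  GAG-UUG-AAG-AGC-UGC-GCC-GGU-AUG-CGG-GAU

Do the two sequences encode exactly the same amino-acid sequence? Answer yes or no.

no

Codon 1: GAG Glu / GAG Glu — identical.
Codon 2: UUG Leu / UUG Leu — identical.
Codon 3: AAA Lys / AAG Lys — synonymous.
Codon 4: AGC Ser / AGC Ser — identical.
Codon 5: UGC Cys / UGC Cys — identical.
Codon 6: GCA Ala / GCC Ala — synonymous.
Codon 7: GGU Gly / GGU Gly — identical.
Codon 8: AUG Met / AUG Met — identical.
Codon 9: CGU Arg / CGG Arg — synonymous.
Codon 10: CCC Pro / GAU Asp — nonsynonymous.
Nonsynonymous differences: 1 → different protein.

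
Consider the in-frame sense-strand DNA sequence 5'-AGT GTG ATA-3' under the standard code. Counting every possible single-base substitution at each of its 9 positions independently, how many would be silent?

6

Codon 1 (AGT, Ser): 1 synonymous substitution.
Codon 2 (GTG, Val): 3 synonymous substitutions.
Codon 3 (ATA, Ile): 2 synonymous substitutions.
Total: 1 + 3 + 2 = 6.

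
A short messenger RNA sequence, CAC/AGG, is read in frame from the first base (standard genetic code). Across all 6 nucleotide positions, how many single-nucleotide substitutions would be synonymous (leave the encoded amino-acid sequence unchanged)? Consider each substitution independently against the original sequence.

Codon 1 (CAC, His): 1 synonymous substitution.
Codon 2 (AGG, Arg): 2 synonymous substitutions.
Total: 1 + 2 = 3.

3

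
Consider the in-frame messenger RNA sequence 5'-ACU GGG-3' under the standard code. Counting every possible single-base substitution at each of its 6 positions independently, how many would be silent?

6

Codon 1 (ACU, Thr): 3 synonymous substitutions.
Codon 2 (GGG, Gly): 3 synonymous substitutions.
Total: 3 + 3 = 6.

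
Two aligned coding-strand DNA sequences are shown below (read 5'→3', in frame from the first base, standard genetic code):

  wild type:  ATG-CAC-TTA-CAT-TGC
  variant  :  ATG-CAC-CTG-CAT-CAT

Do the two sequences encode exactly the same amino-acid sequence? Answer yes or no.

no

Codon 1: ATG Met / ATG Met — identical.
Codon 2: CAC His / CAC His — identical.
Codon 3: TTA Leu / CTG Leu — synonymous.
Codon 4: CAT His / CAT His — identical.
Codon 5: TGC Cys / CAT His — nonsynonymous.
Nonsynonymous differences: 1 → different protein.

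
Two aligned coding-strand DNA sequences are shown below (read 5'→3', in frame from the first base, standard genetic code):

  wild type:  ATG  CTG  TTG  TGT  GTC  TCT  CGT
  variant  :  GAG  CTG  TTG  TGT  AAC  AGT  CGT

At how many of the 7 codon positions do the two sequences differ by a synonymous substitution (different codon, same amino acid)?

1

Codon 1: ATG Met / GAG Glu — nonsynonymous.
Codon 2: CTG Leu / CTG Leu — identical.
Codon 3: TTG Leu / TTG Leu — identical.
Codon 4: TGT Cys / TGT Cys — identical.
Codon 5: GTC Val / AAC Asn — nonsynonymous.
Codon 6: TCT Ser / AGT Ser — synonymous.
Codon 7: CGT Arg / CGT Arg — identical.
Synonymous differences: 1.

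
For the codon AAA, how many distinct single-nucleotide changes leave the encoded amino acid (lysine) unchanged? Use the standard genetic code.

Position 1: none → 0 synonymous.
Position 2: none → 0 synonymous.
Position 3: AAG → 1 synonymous.
Total: 0 + 0 + 1 = 1.

1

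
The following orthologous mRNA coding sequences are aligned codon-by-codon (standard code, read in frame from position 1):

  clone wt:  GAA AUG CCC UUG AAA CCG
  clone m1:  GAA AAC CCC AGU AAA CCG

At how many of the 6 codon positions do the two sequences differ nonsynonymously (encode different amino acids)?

2

Codon 1: GAA Glu / GAA Glu — identical.
Codon 2: AUG Met / AAC Asn — nonsynonymous.
Codon 3: CCC Pro / CCC Pro — identical.
Codon 4: UUG Leu / AGU Ser — nonsynonymous.
Codon 5: AAA Lys / AAA Lys — identical.
Codon 6: CCG Pro / CCG Pro — identical.
Nonsynonymous differences: 2.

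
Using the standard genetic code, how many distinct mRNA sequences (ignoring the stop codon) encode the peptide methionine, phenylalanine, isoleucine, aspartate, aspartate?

Met: 1 codon.
Phe: 2 codons.
Ile: 3 codons.
Asp: 2 codons.
Asp: 2 codons.
1 × 2 × 3 × 2 × 2 = 24.

24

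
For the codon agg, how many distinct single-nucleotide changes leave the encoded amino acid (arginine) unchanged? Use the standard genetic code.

2

Position 1: CGG → 1 synonymous.
Position 2: none → 0 synonymous.
Position 3: AGA → 1 synonymous.
Total: 1 + 0 + 1 = 2.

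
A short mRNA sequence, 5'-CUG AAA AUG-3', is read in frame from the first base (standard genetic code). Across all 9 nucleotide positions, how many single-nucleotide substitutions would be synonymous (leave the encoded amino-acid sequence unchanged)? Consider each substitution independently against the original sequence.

Codon 1 (CUG, Leu): 4 synonymous substitutions.
Codon 2 (AAA, Lys): 1 synonymous substitution.
Codon 3 (AUG, Met): 0 synonymous substitutions.
Total: 4 + 1 + 0 = 5.

5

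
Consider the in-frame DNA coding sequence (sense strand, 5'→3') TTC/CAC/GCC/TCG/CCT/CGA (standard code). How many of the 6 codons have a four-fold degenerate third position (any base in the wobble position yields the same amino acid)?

Codon 1 TTC (Phe): third position 2-fold.
Codon 2 CAC (His): third position 2-fold.
Codon 3 GCC (Ala): third position 4-fold.
Codon 4 TCG (Ser): third position 4-fold.
Codon 5 CCT (Pro): third position 4-fold.
Codon 6 CGA (Arg): third position 4-fold.
Four-fold degenerate third positions: 4.

4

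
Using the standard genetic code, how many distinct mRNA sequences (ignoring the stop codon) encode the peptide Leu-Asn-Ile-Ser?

216

Leu: 6 codons.
Asn: 2 codons.
Ile: 3 codons.
Ser: 6 codons.
6 × 2 × 3 × 6 = 216.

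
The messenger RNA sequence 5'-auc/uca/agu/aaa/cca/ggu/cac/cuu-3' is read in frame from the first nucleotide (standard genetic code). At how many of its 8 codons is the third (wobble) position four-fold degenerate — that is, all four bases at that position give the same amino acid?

Codon 1 AUC (Ile): third position 3-fold.
Codon 2 UCA (Ser): third position 4-fold.
Codon 3 AGU (Ser): third position 2-fold.
Codon 4 AAA (Lys): third position 2-fold.
Codon 5 CCA (Pro): third position 4-fold.
Codon 6 GGU (Gly): third position 4-fold.
Codon 7 CAC (His): third position 2-fold.
Codon 8 CUU (Leu): third position 4-fold.
Four-fold degenerate third positions: 4.

4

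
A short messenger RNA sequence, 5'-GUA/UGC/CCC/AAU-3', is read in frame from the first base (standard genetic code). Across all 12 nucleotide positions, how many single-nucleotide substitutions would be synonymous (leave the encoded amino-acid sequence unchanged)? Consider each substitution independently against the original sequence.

8

Codon 1 (GUA, Val): 3 synonymous substitutions.
Codon 2 (UGC, Cys): 1 synonymous substitution.
Codon 3 (CCC, Pro): 3 synonymous substitutions.
Codon 4 (AAU, Asn): 1 synonymous substitution.
Total: 3 + 1 + 3 + 1 = 8.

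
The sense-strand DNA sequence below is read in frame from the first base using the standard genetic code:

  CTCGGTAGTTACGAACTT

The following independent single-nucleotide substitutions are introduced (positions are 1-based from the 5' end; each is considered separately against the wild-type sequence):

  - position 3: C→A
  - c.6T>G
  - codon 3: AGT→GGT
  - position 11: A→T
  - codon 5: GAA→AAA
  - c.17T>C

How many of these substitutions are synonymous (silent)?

Codon 1: CTC (Leu) → CTA (Leu) — synonymous.
Codon 2: GGT (Gly) → GGG (Gly) — synonymous.
Codon 3: AGT (Ser) → GGT (Gly) — missense.
Codon 4: TAC (Tyr) → TTC (Phe) — missense.
Codon 5: GAA (Glu) → AAA (Lys) — missense.
Codon 6: CTT (Leu) → CCT (Pro) — missense.
Synonymous: 2 of 6.

2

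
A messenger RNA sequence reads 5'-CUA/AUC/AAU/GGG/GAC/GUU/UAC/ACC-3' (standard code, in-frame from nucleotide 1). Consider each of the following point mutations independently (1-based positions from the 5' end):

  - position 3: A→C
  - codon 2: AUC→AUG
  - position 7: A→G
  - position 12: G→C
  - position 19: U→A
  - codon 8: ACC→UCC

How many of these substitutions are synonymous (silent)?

Codon 1: CUA (Leu) → CUC (Leu) — synonymous.
Codon 2: AUC (Ile) → AUG (Met) — missense.
Codon 3: AAU (Asn) → GAU (Asp) — missense.
Codon 4: GGG (Gly) → GGC (Gly) — synonymous.
Codon 7: UAC (Tyr) → AAC (Asn) — missense.
Codon 8: ACC (Thr) → UCC (Ser) — missense.
Synonymous: 2 of 6.

2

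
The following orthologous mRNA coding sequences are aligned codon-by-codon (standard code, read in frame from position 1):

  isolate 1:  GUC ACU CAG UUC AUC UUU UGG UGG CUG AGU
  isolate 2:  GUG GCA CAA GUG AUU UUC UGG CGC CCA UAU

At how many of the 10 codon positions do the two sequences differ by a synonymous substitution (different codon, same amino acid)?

4

Codon 1: GUC Val / GUG Val — synonymous.
Codon 2: ACU Thr / GCA Ala — nonsynonymous.
Codon 3: CAG Gln / CAA Gln — synonymous.
Codon 4: UUC Phe / GUG Val — nonsynonymous.
Codon 5: AUC Ile / AUU Ile — synonymous.
Codon 6: UUU Phe / UUC Phe — synonymous.
Codon 7: UGG Trp / UGG Trp — identical.
Codon 8: UGG Trp / CGC Arg — nonsynonymous.
Codon 9: CUG Leu / CCA Pro — nonsynonymous.
Codon 10: AGU Ser / UAU Tyr — nonsynonymous.
Synonymous differences: 4.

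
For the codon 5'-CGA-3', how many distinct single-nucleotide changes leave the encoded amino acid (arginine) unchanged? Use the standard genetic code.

Position 1: AGA → 1 synonymous.
Position 2: none → 0 synonymous.
Position 3: CGT, CGC, CGG → 3 synonymous.
Total: 1 + 0 + 3 = 4.

4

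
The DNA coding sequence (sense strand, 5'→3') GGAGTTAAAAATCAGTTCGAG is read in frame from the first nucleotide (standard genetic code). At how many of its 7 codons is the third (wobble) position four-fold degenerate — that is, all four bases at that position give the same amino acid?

2

Codon 1 GGA (Gly): third position 4-fold.
Codon 2 GTT (Val): third position 4-fold.
Codon 3 AAA (Lys): third position 2-fold.
Codon 4 AAT (Asn): third position 2-fold.
Codon 5 CAG (Gln): third position 2-fold.
Codon 6 TTC (Phe): third position 2-fold.
Codon 7 GAG (Glu): third position 2-fold.
Four-fold degenerate third positions: 2.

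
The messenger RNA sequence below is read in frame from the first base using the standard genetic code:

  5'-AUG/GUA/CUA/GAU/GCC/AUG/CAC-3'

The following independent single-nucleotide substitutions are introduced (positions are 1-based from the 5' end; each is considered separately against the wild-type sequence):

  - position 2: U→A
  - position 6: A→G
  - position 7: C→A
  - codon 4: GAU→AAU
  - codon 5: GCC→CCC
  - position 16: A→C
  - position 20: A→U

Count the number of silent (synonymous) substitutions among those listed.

1

Codon 1: AUG (Met) → AAG (Lys) — missense.
Codon 2: GUA (Val) → GUG (Val) — synonymous.
Codon 3: CUA (Leu) → AUA (Ile) — missense.
Codon 4: GAU (Asp) → AAU (Asn) — missense.
Codon 5: GCC (Ala) → CCC (Pro) — missense.
Codon 6: AUG (Met) → CUG (Leu) — missense.
Codon 7: CAC (His) → CUC (Leu) — missense.
Synonymous: 1 of 7.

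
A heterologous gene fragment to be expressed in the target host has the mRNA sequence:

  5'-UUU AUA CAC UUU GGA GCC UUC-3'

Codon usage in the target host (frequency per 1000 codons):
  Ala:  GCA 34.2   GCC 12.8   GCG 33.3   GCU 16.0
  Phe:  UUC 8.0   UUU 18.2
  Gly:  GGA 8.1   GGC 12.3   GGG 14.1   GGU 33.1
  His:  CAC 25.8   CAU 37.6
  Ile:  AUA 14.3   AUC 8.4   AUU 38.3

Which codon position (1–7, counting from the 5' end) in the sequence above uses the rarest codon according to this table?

Codon 1 UUU (Phe): 18.2 per 1000.
Codon 2 AUA (Ile): 14.3 per 1000.
Codon 3 CAC (His): 25.8 per 1000.
Codon 4 UUU (Phe): 18.2 per 1000.
Codon 5 GGA (Gly): 8.1 per 1000.
Codon 6 GCC (Ala): 12.8 per 1000.
Codon 7 UUC (Phe): 8.0 per 1000.
Lowest frequency is 8.0 at codon 7.

7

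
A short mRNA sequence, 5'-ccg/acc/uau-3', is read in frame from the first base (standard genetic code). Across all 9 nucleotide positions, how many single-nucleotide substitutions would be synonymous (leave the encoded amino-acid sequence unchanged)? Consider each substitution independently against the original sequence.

7

Codon 1 (CCG, Pro): 3 synonymous substitutions.
Codon 2 (ACC, Thr): 3 synonymous substitutions.
Codon 3 (UAU, Tyr): 1 synonymous substitution.
Total: 3 + 3 + 1 = 7.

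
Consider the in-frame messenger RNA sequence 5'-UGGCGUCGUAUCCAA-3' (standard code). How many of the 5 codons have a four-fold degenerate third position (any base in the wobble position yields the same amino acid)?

Codon 1 UGG (Trp): third position 1-fold.
Codon 2 CGU (Arg): third position 4-fold.
Codon 3 CGU (Arg): third position 4-fold.
Codon 4 AUC (Ile): third position 3-fold.
Codon 5 CAA (Gln): third position 2-fold.
Four-fold degenerate third positions: 2.

2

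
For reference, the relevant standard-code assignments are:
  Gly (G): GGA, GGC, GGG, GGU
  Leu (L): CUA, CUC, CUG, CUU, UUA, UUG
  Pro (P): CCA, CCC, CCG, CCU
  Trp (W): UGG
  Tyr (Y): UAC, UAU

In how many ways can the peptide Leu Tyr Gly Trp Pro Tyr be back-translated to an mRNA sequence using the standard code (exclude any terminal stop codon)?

384

Leu: 6 codons.
Tyr: 2 codons.
Gly: 4 codons.
Trp: 1 codon.
Pro: 4 codons.
Tyr: 2 codons.
6 × 2 × 4 × 1 × 4 × 2 = 384.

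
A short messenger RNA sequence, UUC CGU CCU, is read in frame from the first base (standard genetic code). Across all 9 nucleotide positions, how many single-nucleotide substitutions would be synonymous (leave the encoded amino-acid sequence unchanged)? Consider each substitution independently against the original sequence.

7

Codon 1 (UUC, Phe): 1 synonymous substitution.
Codon 2 (CGU, Arg): 3 synonymous substitutions.
Codon 3 (CCU, Pro): 3 synonymous substitutions.
Total: 1 + 3 + 3 = 7.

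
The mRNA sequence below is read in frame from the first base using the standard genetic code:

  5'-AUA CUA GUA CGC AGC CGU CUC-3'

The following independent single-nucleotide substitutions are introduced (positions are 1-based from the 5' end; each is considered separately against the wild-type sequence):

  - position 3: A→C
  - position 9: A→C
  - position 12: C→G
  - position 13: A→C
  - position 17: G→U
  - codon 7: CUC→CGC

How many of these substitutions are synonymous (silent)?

3

Codon 1: AUA (Ile) → AUC (Ile) — synonymous.
Codon 3: GUA (Val) → GUC (Val) — synonymous.
Codon 4: CGC (Arg) → CGG (Arg) — synonymous.
Codon 5: AGC (Ser) → CGC (Arg) — missense.
Codon 6: CGU (Arg) → CUU (Leu) — missense.
Codon 7: CUC (Leu) → CGC (Arg) — missense.
Synonymous: 3 of 6.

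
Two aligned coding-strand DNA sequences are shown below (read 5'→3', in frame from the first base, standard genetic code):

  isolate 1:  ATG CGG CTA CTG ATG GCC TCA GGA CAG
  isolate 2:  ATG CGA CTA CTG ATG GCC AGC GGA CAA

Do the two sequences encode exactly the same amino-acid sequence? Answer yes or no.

yes

Codon 1: ATG Met / ATG Met — identical.
Codon 2: CGG Arg / CGA Arg — synonymous.
Codon 3: CTA Leu / CTA Leu — identical.
Codon 4: CTG Leu / CTG Leu — identical.
Codon 5: ATG Met / ATG Met — identical.
Codon 6: GCC Ala / GCC Ala — identical.
Codon 7: TCA Ser / AGC Ser — synonymous.
Codon 8: GGA Gly / GGA Gly — identical.
Codon 9: CAG Gln / CAA Gln — synonymous.
Nonsynonymous differences: 0 → same protein.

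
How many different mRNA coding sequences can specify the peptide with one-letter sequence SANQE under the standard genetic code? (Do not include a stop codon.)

192

Ser: 6 codons.
Ala: 4 codons.
Asn: 2 codons.
Gln: 2 codons.
Glu: 2 codons.
6 × 4 × 2 × 2 × 2 = 192.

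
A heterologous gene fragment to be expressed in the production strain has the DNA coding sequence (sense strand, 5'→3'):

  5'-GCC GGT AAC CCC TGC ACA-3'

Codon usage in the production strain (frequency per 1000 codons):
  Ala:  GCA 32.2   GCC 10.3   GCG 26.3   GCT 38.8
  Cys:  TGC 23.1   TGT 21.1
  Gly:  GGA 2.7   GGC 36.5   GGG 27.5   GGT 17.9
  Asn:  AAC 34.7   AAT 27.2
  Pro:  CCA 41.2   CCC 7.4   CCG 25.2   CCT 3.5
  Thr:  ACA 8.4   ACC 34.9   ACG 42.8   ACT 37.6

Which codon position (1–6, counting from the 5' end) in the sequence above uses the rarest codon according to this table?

Codon 1 GCC (Ala): 10.3 per 1000.
Codon 2 GGT (Gly): 17.9 per 1000.
Codon 3 AAC (Asn): 34.7 per 1000.
Codon 4 CCC (Pro): 7.4 per 1000.
Codon 5 TGC (Cys): 23.1 per 1000.
Codon 6 ACA (Thr): 8.4 per 1000.
Lowest frequency is 7.4 at codon 4.

4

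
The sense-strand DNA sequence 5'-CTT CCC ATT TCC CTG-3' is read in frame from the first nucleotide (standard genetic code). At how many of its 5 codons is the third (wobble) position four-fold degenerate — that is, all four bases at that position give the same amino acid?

4

Codon 1 CTT (Leu): third position 4-fold.
Codon 2 CCC (Pro): third position 4-fold.
Codon 3 ATT (Ile): third position 3-fold.
Codon 4 TCC (Ser): third position 4-fold.
Codon 5 CTG (Leu): third position 4-fold.
Four-fold degenerate third positions: 4.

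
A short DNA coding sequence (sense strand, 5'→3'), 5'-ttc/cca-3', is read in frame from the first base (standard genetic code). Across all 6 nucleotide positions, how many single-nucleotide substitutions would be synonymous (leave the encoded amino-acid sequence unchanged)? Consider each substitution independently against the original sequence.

4

Codon 1 (TTC, Phe): 1 synonymous substitution.
Codon 2 (CCA, Pro): 3 synonymous substitutions.
Total: 1 + 3 = 4.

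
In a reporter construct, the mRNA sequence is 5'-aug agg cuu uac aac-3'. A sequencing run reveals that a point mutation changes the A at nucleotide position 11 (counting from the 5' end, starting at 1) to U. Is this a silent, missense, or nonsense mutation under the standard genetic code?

Position 11 falls in codon 4: UAC → Tyr.
After the substitution the codon is UUC → Phe.
Tyr ≠ Phe, so this is a missense mutation.

missense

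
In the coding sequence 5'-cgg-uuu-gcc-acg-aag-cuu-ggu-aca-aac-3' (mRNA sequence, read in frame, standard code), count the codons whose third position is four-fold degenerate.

Codon 1 CGG (Arg): third position 4-fold.
Codon 2 UUU (Phe): third position 2-fold.
Codon 3 GCC (Ala): third position 4-fold.
Codon 4 ACG (Thr): third position 4-fold.
Codon 5 AAG (Lys): third position 2-fold.
Codon 6 CUU (Leu): third position 4-fold.
Codon 7 GGU (Gly): third position 4-fold.
Codon 8 ACA (Thr): third position 4-fold.
Codon 9 AAC (Asn): third position 2-fold.
Four-fold degenerate third positions: 6.

6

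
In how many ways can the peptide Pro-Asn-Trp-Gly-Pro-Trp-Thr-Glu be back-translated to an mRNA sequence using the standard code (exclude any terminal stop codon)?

1024

Pro: 4 codons.
Asn: 2 codons.
Trp: 1 codon.
Gly: 4 codons.
Pro: 4 codons.
Trp: 1 codon.
Thr: 4 codons.
Glu: 2 codons.
4 × 2 × 1 × 4 × 4 × 1 × 4 × 2 = 1024.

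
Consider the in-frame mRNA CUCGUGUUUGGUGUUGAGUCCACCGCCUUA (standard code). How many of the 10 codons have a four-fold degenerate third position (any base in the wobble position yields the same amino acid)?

7

Codon 1 CUC (Leu): third position 4-fold.
Codon 2 GUG (Val): third position 4-fold.
Codon 3 UUU (Phe): third position 2-fold.
Codon 4 GGU (Gly): third position 4-fold.
Codon 5 GUU (Val): third position 4-fold.
Codon 6 GAG (Glu): third position 2-fold.
Codon 7 UCC (Ser): third position 4-fold.
Codon 8 ACC (Thr): third position 4-fold.
Codon 9 GCC (Ala): third position 4-fold.
Codon 10 UUA (Leu): third position 2-fold.
Four-fold degenerate third positions: 7.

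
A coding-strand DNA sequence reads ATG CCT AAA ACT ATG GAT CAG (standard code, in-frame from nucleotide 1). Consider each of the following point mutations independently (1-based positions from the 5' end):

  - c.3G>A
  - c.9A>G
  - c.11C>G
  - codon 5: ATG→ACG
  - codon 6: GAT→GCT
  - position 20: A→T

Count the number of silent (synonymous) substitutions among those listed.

Codon 1: ATG (Met) → ATA (Ile) — missense.
Codon 3: AAA (Lys) → AAG (Lys) — synonymous.
Codon 4: ACT (Thr) → AGT (Ser) — missense.
Codon 5: ATG (Met) → ACG (Thr) — missense.
Codon 6: GAT (Asp) → GCT (Ala) — missense.
Codon 7: CAG (Gln) → CTG (Leu) — missense.
Synonymous: 1 of 6.

1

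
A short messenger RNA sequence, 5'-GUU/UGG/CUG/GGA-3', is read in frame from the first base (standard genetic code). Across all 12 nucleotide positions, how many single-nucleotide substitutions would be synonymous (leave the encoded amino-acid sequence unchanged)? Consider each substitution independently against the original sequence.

Codon 1 (GUU, Val): 3 synonymous substitutions.
Codon 2 (UGG, Trp): 0 synonymous substitutions.
Codon 3 (CUG, Leu): 4 synonymous substitutions.
Codon 4 (GGA, Gly): 3 synonymous substitutions.
Total: 3 + 0 + 4 + 3 = 10.

10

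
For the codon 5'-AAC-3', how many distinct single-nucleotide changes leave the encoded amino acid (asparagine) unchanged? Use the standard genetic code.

1

Position 1: none → 0 synonymous.
Position 2: none → 0 synonymous.
Position 3: AAU → 1 synonymous.
Total: 0 + 0 + 1 = 1.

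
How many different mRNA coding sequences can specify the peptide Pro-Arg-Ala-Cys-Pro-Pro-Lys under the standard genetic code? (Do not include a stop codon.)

6144

Pro: 4 codons.
Arg: 6 codons.
Ala: 4 codons.
Cys: 2 codons.
Pro: 4 codons.
Pro: 4 codons.
Lys: 2 codons.
4 × 6 × 4 × 2 × 4 × 4 × 2 = 6144.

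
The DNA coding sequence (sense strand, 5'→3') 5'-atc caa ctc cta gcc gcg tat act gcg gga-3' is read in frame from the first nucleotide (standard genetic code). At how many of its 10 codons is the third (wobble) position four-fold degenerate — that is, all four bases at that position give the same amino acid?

7

Codon 1 ATC (Ile): third position 3-fold.
Codon 2 CAA (Gln): third position 2-fold.
Codon 3 CTC (Leu): third position 4-fold.
Codon 4 CTA (Leu): third position 4-fold.
Codon 5 GCC (Ala): third position 4-fold.
Codon 6 GCG (Ala): third position 4-fold.
Codon 7 TAT (Tyr): third position 2-fold.
Codon 8 ACT (Thr): third position 4-fold.
Codon 9 GCG (Ala): third position 4-fold.
Codon 10 GGA (Gly): third position 4-fold.
Four-fold degenerate third positions: 7.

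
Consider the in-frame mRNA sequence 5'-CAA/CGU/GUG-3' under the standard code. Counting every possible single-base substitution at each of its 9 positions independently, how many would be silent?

7

Codon 1 (CAA, Gln): 1 synonymous substitution.
Codon 2 (CGU, Arg): 3 synonymous substitutions.
Codon 3 (GUG, Val): 3 synonymous substitutions.
Total: 1 + 3 + 3 = 7.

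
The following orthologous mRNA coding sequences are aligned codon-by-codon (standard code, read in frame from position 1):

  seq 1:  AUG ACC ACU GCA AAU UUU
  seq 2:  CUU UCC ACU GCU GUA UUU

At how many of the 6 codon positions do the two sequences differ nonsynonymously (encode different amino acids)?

Codon 1: AUG Met / CUU Leu — nonsynonymous.
Codon 2: ACC Thr / UCC Ser — nonsynonymous.
Codon 3: ACU Thr / ACU Thr — identical.
Codon 4: GCA Ala / GCU Ala — synonymous.
Codon 5: AAU Asn / GUA Val — nonsynonymous.
Codon 6: UUU Phe / UUU Phe — identical.
Nonsynonymous differences: 3.

3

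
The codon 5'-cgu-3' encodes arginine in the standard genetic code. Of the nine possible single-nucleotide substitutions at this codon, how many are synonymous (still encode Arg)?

3

Position 1: none → 0 synonymous.
Position 2: none → 0 synonymous.
Position 3: CGC, CGA, CGG → 3 synonymous.
Total: 0 + 0 + 3 = 3.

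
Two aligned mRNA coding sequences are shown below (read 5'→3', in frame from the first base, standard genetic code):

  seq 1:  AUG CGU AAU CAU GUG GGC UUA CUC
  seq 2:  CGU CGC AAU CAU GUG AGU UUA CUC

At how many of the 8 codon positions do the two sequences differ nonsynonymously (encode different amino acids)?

Codon 1: AUG Met / CGU Arg — nonsynonymous.
Codon 2: CGU Arg / CGC Arg — synonymous.
Codon 3: AAU Asn / AAU Asn — identical.
Codon 4: CAU His / CAU His — identical.
Codon 5: GUG Val / GUG Val — identical.
Codon 6: GGC Gly / AGU Ser — nonsynonymous.
Codon 7: UUA Leu / UUA Leu — identical.
Codon 8: CUC Leu / CUC Leu — identical.
Nonsynonymous differences: 2.

2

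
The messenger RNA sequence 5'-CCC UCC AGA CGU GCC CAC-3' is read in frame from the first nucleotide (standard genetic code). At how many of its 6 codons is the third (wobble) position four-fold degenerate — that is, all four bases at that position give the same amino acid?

Codon 1 CCC (Pro): third position 4-fold.
Codon 2 UCC (Ser): third position 4-fold.
Codon 3 AGA (Arg): third position 2-fold.
Codon 4 CGU (Arg): third position 4-fold.
Codon 5 GCC (Ala): third position 4-fold.
Codon 6 CAC (His): third position 2-fold.
Four-fold degenerate third positions: 4.

4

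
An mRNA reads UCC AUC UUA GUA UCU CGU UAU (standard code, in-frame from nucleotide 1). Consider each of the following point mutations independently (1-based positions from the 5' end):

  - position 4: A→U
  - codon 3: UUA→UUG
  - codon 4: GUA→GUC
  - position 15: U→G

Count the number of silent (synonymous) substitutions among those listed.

Codon 2: AUC (Ile) → UUC (Phe) — missense.
Codon 3: UUA (Leu) → UUG (Leu) — synonymous.
Codon 4: GUA (Val) → GUC (Val) — synonymous.
Codon 5: UCU (Ser) → UCG (Ser) — synonymous.
Synonymous: 3 of 4.

3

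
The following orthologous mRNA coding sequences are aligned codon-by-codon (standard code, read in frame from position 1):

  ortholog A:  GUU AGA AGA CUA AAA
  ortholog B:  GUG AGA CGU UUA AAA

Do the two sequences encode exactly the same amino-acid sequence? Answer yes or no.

Codon 1: GUU Val / GUG Val — synonymous.
Codon 2: AGA Arg / AGA Arg — identical.
Codon 3: AGA Arg / CGU Arg — synonymous.
Codon 4: CUA Leu / UUA Leu — synonymous.
Codon 5: AAA Lys / AAA Lys — identical.
Nonsynonymous differences: 0 → same protein.

yes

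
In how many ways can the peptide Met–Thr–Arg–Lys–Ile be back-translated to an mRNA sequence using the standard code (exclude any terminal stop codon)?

144

Met: 1 codon.
Thr: 4 codons.
Arg: 6 codons.
Lys: 2 codons.
Ile: 3 codons.
1 × 4 × 6 × 2 × 3 = 144.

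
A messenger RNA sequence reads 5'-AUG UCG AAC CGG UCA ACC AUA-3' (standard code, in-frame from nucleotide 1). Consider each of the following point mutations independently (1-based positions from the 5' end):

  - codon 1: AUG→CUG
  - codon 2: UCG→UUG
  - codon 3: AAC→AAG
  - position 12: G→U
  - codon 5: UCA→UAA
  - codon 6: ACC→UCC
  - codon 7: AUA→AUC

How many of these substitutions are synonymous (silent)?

2

Codon 1: AUG (Met) → CUG (Leu) — missense.
Codon 2: UCG (Ser) → UUG (Leu) — missense.
Codon 3: AAC (Asn) → AAG (Lys) — missense.
Codon 4: CGG (Arg) → CGU (Arg) — synonymous.
Codon 5: UCA (Ser) → UAA (Stop) — nonsense.
Codon 6: ACC (Thr) → UCC (Ser) — missense.
Codon 7: AUA (Ile) → AUC (Ile) — synonymous.
Synonymous: 2 of 7.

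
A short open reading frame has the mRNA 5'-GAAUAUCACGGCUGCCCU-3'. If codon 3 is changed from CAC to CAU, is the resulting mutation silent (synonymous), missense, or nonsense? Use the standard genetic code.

Position 9 falls in codon 3: CAC → His.
After the substitution the codon is CAU → His.
Both encode His, so the change is synonymous.

silent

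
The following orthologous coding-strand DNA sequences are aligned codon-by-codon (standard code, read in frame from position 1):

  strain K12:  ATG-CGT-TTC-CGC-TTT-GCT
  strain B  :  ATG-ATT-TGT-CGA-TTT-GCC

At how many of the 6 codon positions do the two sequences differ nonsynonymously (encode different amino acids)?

Codon 1: ATG Met / ATG Met — identical.
Codon 2: CGT Arg / ATT Ile — nonsynonymous.
Codon 3: TTC Phe / TGT Cys — nonsynonymous.
Codon 4: CGC Arg / CGA Arg — synonymous.
Codon 5: TTT Phe / TTT Phe — identical.
Codon 6: GCT Ala / GCC Ala — synonymous.
Nonsynonymous differences: 2.

2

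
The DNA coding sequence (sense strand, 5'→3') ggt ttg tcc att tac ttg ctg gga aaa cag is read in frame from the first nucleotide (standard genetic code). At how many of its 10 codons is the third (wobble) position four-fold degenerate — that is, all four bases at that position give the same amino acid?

4

Codon 1 GGT (Gly): third position 4-fold.
Codon 2 TTG (Leu): third position 2-fold.
Codon 3 TCC (Ser): third position 4-fold.
Codon 4 ATT (Ile): third position 3-fold.
Codon 5 TAC (Tyr): third position 2-fold.
Codon 6 TTG (Leu): third position 2-fold.
Codon 7 CTG (Leu): third position 4-fold.
Codon 8 GGA (Gly): third position 4-fold.
Codon 9 AAA (Lys): third position 2-fold.
Codon 10 CAG (Gln): third position 2-fold.
Four-fold degenerate third positions: 4.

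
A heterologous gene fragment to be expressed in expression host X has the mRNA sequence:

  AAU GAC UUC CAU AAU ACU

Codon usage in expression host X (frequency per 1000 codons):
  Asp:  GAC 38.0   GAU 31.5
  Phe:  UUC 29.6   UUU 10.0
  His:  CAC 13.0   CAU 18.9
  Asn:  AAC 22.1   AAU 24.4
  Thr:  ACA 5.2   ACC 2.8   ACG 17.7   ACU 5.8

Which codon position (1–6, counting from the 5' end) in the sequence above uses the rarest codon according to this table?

6

Codon 1 AAU (Asn): 24.4 per 1000.
Codon 2 GAC (Asp): 38.0 per 1000.
Codon 3 UUC (Phe): 29.6 per 1000.
Codon 4 CAU (His): 18.9 per 1000.
Codon 5 AAU (Asn): 24.4 per 1000.
Codon 6 ACU (Thr): 5.8 per 1000.
Lowest frequency is 5.8 at codon 6.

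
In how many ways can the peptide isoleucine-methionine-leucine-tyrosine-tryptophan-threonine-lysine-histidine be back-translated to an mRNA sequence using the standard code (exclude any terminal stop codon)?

576

Ile: 3 codons.
Met: 1 codon.
Leu: 6 codons.
Tyr: 2 codons.
Trp: 1 codon.
Thr: 4 codons.
Lys: 2 codons.
His: 2 codons.
3 × 1 × 6 × 2 × 1 × 4 × 2 × 2 = 576.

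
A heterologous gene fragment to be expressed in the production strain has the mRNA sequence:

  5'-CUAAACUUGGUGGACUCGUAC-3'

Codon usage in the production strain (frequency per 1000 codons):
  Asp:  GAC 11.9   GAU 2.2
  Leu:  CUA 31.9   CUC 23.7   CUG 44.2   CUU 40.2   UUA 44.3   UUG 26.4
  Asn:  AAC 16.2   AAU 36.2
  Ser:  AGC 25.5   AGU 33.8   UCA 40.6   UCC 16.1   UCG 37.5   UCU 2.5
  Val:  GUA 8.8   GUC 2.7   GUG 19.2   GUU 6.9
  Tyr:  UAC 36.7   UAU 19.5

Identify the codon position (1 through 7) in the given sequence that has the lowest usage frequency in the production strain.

Codon 1 CUA (Leu): 31.9 per 1000.
Codon 2 AAC (Asn): 16.2 per 1000.
Codon 3 UUG (Leu): 26.4 per 1000.
Codon 4 GUG (Val): 19.2 per 1000.
Codon 5 GAC (Asp): 11.9 per 1000.
Codon 6 UCG (Ser): 37.5 per 1000.
Codon 7 UAC (Tyr): 36.7 per 1000.
Lowest frequency is 11.9 at codon 5.

5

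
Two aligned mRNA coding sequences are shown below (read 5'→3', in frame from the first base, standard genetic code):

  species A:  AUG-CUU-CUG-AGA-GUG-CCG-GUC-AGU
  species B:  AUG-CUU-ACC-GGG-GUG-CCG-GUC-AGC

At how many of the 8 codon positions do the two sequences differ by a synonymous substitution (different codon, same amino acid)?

1

Codon 1: AUG Met / AUG Met — identical.
Codon 2: CUU Leu / CUU Leu — identical.
Codon 3: CUG Leu / ACC Thr — nonsynonymous.
Codon 4: AGA Arg / GGG Gly — nonsynonymous.
Codon 5: GUG Val / GUG Val — identical.
Codon 6: CCG Pro / CCG Pro — identical.
Codon 7: GUC Val / GUC Val — identical.
Codon 8: AGU Ser / AGC Ser — synonymous.
Synonymous differences: 1.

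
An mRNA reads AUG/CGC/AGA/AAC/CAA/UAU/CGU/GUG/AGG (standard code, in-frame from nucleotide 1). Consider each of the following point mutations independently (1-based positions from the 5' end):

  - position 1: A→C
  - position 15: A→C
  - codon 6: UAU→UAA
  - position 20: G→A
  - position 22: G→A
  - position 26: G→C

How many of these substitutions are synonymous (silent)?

Codon 1: AUG (Met) → CUG (Leu) — missense.
Codon 5: CAA (Gln) → CAC (His) — missense.
Codon 6: UAU (Tyr) → UAA (Stop) — nonsense.
Codon 7: CGU (Arg) → CAU (His) — missense.
Codon 8: GUG (Val) → AUG (Met) — missense.
Codon 9: AGG (Arg) → ACG (Thr) — missense.
Synonymous: 0 of 6.

0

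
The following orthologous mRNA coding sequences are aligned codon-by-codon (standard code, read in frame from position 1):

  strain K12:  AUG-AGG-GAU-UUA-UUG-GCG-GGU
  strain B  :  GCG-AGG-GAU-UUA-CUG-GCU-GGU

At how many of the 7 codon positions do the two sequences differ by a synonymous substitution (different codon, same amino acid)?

Codon 1: AUG Met / GCG Ala — nonsynonymous.
Codon 2: AGG Arg / AGG Arg — identical.
Codon 3: GAU Asp / GAU Asp — identical.
Codon 4: UUA Leu / UUA Leu — identical.
Codon 5: UUG Leu / CUG Leu — synonymous.
Codon 6: GCG Ala / GCU Ala — synonymous.
Codon 7: GGU Gly / GGU Gly — identical.
Synonymous differences: 2.

2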